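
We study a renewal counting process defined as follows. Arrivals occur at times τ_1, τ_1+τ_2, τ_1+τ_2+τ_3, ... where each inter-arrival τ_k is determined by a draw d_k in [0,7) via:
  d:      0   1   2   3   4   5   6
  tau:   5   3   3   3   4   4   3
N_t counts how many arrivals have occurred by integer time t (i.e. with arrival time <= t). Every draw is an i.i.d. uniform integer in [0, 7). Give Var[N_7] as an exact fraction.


544/2401

Inter-arrival values over d=0..6: [5, 3, 3, 3, 4, 4, 3]
Each d has probability 1/7, so the pmf of τ is: f(3) = 4/7, f(4) = 2/7, f(5) = 1/7
Let p_n(j) = P(N_n = j), with p_0 = [1]. Condition on τ_1: p_n(0) = P(τ > n), and for j >= 1, p_n(j) = Σ_{k<=n} f(k)·p_{n−k}(j−1)
p_1 = [1]  (j = 0)
p_2 = [1]  (j = 0)
p_3 = [3/7, 4/7]  (j = 0..1)
p_4 = [1/7, 6/7]  (j = 0..1)
p_5 = [0, 1]  (j = 0..1)
p_6 = [0, 33/49, 16/49]  (j = 0..2)
p_7 = [0, 17/49, 32/49]  (j = 0..2)
E[N_7] = Σ j·p_7(j) = 81/49;  E[N_7²] = Σ j²·p_7(j) = 145/49
Var[N_7] = 145/49 − (81/49)² = 544/2401


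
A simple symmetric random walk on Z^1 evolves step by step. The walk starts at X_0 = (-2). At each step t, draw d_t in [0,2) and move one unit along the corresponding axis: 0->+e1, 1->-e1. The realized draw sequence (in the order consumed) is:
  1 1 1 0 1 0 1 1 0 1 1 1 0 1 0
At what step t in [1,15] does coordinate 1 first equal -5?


3

t=0: X=(-2), d=1 → -e1, X_1=(-3)
t=1: X=(-3), d=1 → -e1, X_2=(-4)
t=2: X=(-4), d=1 → -e1, X_3=(-5)
t=3: X=(-5), d=0 → +e1, X_4=(-4)
t=4: X=(-4), d=1 → -e1, X_5=(-5)
t=5: X=(-5), d=0 → +e1, X_6=(-4)
t=6: X=(-4), d=1 → -e1, X_7=(-5)
t=7: X=(-5), d=1 → -e1, X_8=(-6)
t=8: X=(-6), d=0 → +e1, X_9=(-5)
t=9: X=(-5), d=1 → -e1, X_10=(-6)
t=10: X=(-6), d=1 → -e1, X_11=(-7)
t=11: X=(-7), d=1 → -e1, X_12=(-8)
t=12: X=(-8), d=0 → +e1, X_13=(-7)
t=13: X=(-7), d=1 → -e1, X_14=(-8)
t=14: X=(-8), d=0 → +e1, X_15=(-7)


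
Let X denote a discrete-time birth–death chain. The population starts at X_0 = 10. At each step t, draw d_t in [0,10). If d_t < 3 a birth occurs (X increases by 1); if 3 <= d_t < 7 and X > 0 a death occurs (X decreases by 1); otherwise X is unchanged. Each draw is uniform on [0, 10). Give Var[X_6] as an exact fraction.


207/50

X can drop by at most 1 per step and X_0 = 10 > T = 6, so X_t >= 10 − t >= 4 > 0 for every t <= 6: the floor at 0 (the 'and X > 0' condition) never binds. Hence X_6 = X_0 + Σ_{t<6} Y_t with i.i.d. increments Y_t = y(d_t) ∈ {+1, −1, 0}.
Outcome values over d=0..9: [1, 1, 1, -1, -1, -1, -1, 0, 0, 0]
Σy = -1, Σy² = 7, M = 10
μ = -1/10 = -1/10,  σ² = 7/10 − (-1/10)² = 69/100
Independent increments: Var[X_6] = 6·σ² = 6·(69/100) = 207/50


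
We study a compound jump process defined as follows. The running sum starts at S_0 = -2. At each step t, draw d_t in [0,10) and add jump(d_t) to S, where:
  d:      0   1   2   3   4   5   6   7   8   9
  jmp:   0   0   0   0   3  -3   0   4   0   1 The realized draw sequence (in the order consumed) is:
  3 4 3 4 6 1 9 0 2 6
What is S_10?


5

t=0: S=-2, d=3, jump=0, S_1=-2
t=1: S=-2, d=4, jump=3, S_2=1
t=2: S=1, d=3, jump=0, S_3=1
t=3: S=1, d=4, jump=3, S_4=4
t=4: S=4, d=6, jump=0, S_5=4
t=5: S=4, d=1, jump=0, S_6=4
t=6: S=4, d=9, jump=1, S_7=5
t=7: S=5, d=0, jump=0, S_8=5
t=8: S=5, d=2, jump=0, S_9=5
t=9: S=5, d=6, jump=0, S_10=5


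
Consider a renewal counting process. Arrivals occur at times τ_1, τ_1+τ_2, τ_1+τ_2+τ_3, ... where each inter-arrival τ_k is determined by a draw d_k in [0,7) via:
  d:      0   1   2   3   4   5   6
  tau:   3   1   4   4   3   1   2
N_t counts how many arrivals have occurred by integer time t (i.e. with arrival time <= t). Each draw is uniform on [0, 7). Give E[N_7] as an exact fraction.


2070651/823543

Inter-arrival values over d=0..6: [3, 1, 4, 4, 3, 1, 2]
Each d has probability 1/7, so the pmf of τ is: f(1) = 2/7, f(2) = 1/7, f(3) = 2/7, f(4) = 2/7
Renewal equation for m(n) = E[N_n]: condition on τ_1 = k (if k <= n, one arrival plus a fresh copy on the remaining n−k steps): m(n) = F(n) + Σ_{k<=n} f(k)·m(n−k), where F(n) = P(τ <= n) and m(0) = 0
m(1) = F(1) = 2/7
m(2) = F(2) + f(1)·m(1) = 3/7 + 2/7·2/7 = 25/49
m(3) = F(3) + f(1)·m(2) + f(2)·m(1) = 5/7 + 2/7·25/49 + 1/7·2/7 = 309/343
m(4) = F(4) + f(1)·m(3) + f(2)·m(2) + f(3)·m(1) = 1 + 2/7·309/343 + 1/7·25/49 + 2/7·2/7 = 3390/2401
m(5) = F(5) + f(1)·m(4) + f(2)·m(3) + f(3)·m(2) + f(4)·m(1) = 1 + 2/7·3390/2401 + 1/7·309/343 + 2/7·25/49 + 2/7·2/7 = 29572/16807
m(6) = F(6) + f(1)·m(5) + f(2)·m(4) + f(3)·m(3) + f(4)·m(2) = 1 + 2/7·29572/16807 + 1/7·3390/2401 + 2/7·309/343 + 2/7·25/49 = 247955/117649
m(7) = F(7) + f(1)·m(6) + f(2)·m(5) + f(3)·m(4) + f(4)·m(3) = 1 + 2/7·247955/117649 + 1/7·29572/16807 + 2/7·3390/2401 + 2/7·309/343 = 2070651/823543
E[N_7] = m(7) = 2070651/823543


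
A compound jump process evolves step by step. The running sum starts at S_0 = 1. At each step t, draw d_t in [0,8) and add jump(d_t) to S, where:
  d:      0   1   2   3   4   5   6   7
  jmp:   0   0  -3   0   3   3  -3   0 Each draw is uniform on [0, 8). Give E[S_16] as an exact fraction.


Outcome values over d=0..7: [0, 0, -3, 0, 3, 3, -3, 0]
Σy = 0, Σy² = 36, M = 8
μ = 0/8 = 0,  σ² = 36/8 − (0)² = 9/2
E[S_16] = 1 + 16·(0) = 1

1


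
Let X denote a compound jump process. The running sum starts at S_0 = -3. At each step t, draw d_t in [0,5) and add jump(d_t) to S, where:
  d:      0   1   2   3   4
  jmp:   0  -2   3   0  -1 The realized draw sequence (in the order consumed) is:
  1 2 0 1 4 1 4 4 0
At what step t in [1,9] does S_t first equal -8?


t=0: S=-3, d=1, jump=-2, S_1=-5
t=1: S=-5, d=2, jump=3, S_2=-2
t=2: S=-2, d=0, jump=0, S_3=-2
t=3: S=-2, d=1, jump=-2, S_4=-4
t=4: S=-4, d=4, jump=-1, S_5=-5
t=5: S=-5, d=1, jump=-2, S_6=-7
t=6: S=-7, d=4, jump=-1, S_7=-8
t=7: S=-8, d=4, jump=-1, S_8=-9
t=8: S=-9, d=0, jump=0, S_9=-9

7


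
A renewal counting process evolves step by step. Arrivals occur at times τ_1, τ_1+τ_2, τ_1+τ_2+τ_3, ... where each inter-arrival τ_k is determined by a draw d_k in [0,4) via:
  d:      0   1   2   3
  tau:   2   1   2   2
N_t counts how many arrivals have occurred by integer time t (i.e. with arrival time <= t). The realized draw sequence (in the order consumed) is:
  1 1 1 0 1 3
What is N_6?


5

draw d_1=1: τ_1=1, arrival time A_1=1
draw d_2=1: τ_2=1, arrival time A_2=2
draw d_3=1: τ_3=1, arrival time A_3=3
draw d_4=0: τ_4=2, arrival time A_4=5
draw d_5=1: τ_5=1, arrival time A_5=6
draw d_6=3: τ_6=2, arrival time A_6=8
N_t over t=0..6: 0:0 1:1 2:2 3:3 4:3 5:4 6:5


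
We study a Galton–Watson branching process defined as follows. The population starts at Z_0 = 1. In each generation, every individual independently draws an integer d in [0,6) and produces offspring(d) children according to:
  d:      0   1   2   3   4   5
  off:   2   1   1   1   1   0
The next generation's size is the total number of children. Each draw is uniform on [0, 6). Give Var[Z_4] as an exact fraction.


Outcome values over d=0..5: [2, 1, 1, 1, 1, 0]
Σy = 6, Σy² = 8, M = 6
μ = 6/6 = 1,  σ² = 8/6 − (1)² = 1/3
V_0 = 0, E_0 = 1
V_1 = 1/3·E_0 + (1)²·V_0 = 1/3;  E_1 = 1
V_2 = 1/3·E_1 + (1)²·V_1 = 2/3;  E_2 = 1
V_3 = 1/3·E_2 + (1)²·V_2 = 1;  E_3 = 1
V_4 = 1/3·E_3 + (1)²·V_3 = 4/3;  E_4 = 1

4/3


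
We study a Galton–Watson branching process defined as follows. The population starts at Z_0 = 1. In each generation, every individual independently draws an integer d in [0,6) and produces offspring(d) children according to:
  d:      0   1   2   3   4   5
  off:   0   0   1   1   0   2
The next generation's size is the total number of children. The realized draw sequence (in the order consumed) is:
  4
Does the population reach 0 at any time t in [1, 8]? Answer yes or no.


yes

gen 0: Z_0=1, draws=[4], offspring=[0], Z_1=0
gen 1: Z_1=0, draws=[], offspring=[], Z_2=0
gen 2: Z_2=0, draws=[], offspring=[], Z_3=0
gen 3: Z_3=0, draws=[], offspring=[], Z_4=0
gen 4: Z_4=0, draws=[], offspring=[], Z_5=0
gen 5: Z_5=0, draws=[], offspring=[], Z_6=0
gen 6: Z_6=0, draws=[], offspring=[], Z_7=0
gen 7: Z_7=0, draws=[], offspring=[], Z_8=0


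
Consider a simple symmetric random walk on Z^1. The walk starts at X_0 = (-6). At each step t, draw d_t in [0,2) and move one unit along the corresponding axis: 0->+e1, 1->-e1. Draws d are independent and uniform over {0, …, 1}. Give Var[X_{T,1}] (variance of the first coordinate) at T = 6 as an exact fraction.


6

Outcome values over d=0..1: [1, -1]
Σy = 0, Σy² = 2, M = 2
μ = 0/2 = 0,  σ² = 2/2 − (0)² = 1
Independent increments: Var[X_6] = 6·σ² = 6·(1) = 6


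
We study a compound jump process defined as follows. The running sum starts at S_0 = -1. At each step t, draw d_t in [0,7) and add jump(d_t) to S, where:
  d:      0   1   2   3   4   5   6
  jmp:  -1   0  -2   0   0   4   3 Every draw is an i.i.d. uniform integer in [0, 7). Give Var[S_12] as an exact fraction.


2328/49

Outcome values over d=0..6: [-1, 0, -2, 0, 0, 4, 3]
Σy = 4, Σy² = 30, M = 7
μ = 4/7 = 4/7,  σ² = 30/7 − (4/7)² = 194/49
Independent increments: Var[S_12] = 12·σ² = 12·(194/49) = 2328/49


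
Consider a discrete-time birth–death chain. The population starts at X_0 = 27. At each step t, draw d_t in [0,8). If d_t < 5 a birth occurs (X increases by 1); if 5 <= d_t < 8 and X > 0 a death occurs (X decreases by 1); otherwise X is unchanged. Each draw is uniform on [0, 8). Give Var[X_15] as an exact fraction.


X can drop by at most 1 per step and X_0 = 27 > T = 15, so X_t >= 27 − t >= 12 > 0 for every t <= 15: the floor at 0 (the 'and X > 0' condition) never binds. Hence X_15 = X_0 + Σ_{t<15} Y_t with i.i.d. increments Y_t = y(d_t) ∈ {+1, −1, 0}.
Outcome values over d=0..7: [1, 1, 1, 1, 1, -1, -1, -1]
Σy = 2, Σy² = 8, M = 8
μ = 2/8 = 1/4,  σ² = 8/8 − (1/4)² = 15/16
Independent increments: Var[X_15] = 15·σ² = 15·(15/16) = 225/16

225/16


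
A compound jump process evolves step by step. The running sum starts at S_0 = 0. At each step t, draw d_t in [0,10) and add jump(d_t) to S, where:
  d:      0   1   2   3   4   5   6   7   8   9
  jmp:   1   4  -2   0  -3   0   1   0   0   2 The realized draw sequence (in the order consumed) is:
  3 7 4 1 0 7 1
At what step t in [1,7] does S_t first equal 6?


t=0: S=0, d=3, jump=0, S_1=0
t=1: S=0, d=7, jump=0, S_2=0
t=2: S=0, d=4, jump=-3, S_3=-3
t=3: S=-3, d=1, jump=4, S_4=1
t=4: S=1, d=0, jump=1, S_5=2
t=5: S=2, d=7, jump=0, S_6=2
t=6: S=2, d=1, jump=4, S_7=6

7


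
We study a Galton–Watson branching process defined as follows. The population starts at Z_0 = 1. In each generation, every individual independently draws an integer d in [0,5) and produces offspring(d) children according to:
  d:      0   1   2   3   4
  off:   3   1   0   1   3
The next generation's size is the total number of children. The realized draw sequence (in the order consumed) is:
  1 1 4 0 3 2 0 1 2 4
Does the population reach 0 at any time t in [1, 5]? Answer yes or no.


gen 0: Z_0=1, draws=[1], offspring=[1], Z_1=1
gen 1: Z_1=1, draws=[1], offspring=[1], Z_2=1
gen 2: Z_2=1, draws=[4], offspring=[3], Z_3=3
gen 3: Z_3=3, draws=[0, 3, 2], offspring=[3, 1, 0], Z_4=4
gen 4: Z_4=4, draws=[0, 1, 2, 4], offspring=[3, 1, 0, 3], Z_5=7

no


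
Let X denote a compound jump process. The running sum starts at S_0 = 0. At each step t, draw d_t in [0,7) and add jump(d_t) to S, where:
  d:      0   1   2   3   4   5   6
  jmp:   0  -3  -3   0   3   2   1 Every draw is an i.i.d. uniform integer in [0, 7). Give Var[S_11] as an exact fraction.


352/7

Outcome values over d=0..6: [0, -3, -3, 0, 3, 2, 1]
Σy = 0, Σy² = 32, M = 7
μ = 0/7 = 0,  σ² = 32/7 − (0)² = 32/7
Independent increments: Var[S_11] = 11·σ² = 11·(32/7) = 352/7


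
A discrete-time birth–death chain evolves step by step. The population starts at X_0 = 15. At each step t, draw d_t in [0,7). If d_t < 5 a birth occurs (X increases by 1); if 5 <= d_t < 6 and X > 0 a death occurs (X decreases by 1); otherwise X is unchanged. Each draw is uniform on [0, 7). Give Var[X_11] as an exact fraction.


X can drop by at most 1 per step and X_0 = 15 > T = 11, so X_t >= 15 − t >= 4 > 0 for every t <= 11: the floor at 0 (the 'and X > 0' condition) never binds. Hence X_11 = X_0 + Σ_{t<11} Y_t with i.i.d. increments Y_t = y(d_t) ∈ {+1, −1, 0}.
Outcome values over d=0..6: [1, 1, 1, 1, 1, -1, 0]
Σy = 4, Σy² = 6, M = 7
μ = 4/7 = 4/7,  σ² = 6/7 − (4/7)² = 26/49
Independent increments: Var[X_11] = 11·σ² = 11·(26/49) = 286/49

286/49


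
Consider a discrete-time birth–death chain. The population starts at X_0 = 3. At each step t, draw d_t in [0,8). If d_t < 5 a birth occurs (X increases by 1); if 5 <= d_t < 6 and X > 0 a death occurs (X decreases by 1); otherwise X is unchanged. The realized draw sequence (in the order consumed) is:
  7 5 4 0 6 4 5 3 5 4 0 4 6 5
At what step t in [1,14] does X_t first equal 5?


6

t=0: X=3, d=7 → hold, X_1=3
t=1: X=3, d=5 → death, X_2=2
t=2: X=2, d=4 → birth, X_3=3
t=3: X=3, d=0 → birth, X_4=4
t=4: X=4, d=6 → hold, X_5=4
t=5: X=4, d=4 → birth, X_6=5
t=6: X=5, d=5 → death, X_7=4
t=7: X=4, d=3 → birth, X_8=5
t=8: X=5, d=5 → death, X_9=4
t=9: X=4, d=4 → birth, X_10=5
t=10: X=5, d=0 → birth, X_11=6
t=11: X=6, d=4 → birth, X_12=7
t=12: X=7, d=6 → hold, X_13=7
t=13: X=7, d=5 → death, X_14=6


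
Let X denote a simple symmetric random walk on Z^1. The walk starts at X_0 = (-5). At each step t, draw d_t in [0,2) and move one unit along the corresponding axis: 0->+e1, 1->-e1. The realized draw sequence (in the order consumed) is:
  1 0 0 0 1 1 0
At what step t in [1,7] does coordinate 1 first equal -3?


4

t=0: X=(-5), d=1 → -e1, X_1=(-6)
t=1: X=(-6), d=0 → +e1, X_2=(-5)
t=2: X=(-5), d=0 → +e1, X_3=(-4)
t=3: X=(-4), d=0 → +e1, X_4=(-3)
t=4: X=(-3), d=1 → -e1, X_5=(-4)
t=5: X=(-4), d=1 → -e1, X_6=(-5)
t=6: X=(-5), d=0 → +e1, X_7=(-4)


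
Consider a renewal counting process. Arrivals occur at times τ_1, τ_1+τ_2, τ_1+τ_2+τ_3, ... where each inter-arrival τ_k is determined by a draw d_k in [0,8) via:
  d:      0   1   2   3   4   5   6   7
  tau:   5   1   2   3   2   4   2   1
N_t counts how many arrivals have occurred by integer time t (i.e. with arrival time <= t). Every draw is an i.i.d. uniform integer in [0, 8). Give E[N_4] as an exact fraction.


363/256

Inter-arrival values over d=0..7: [5, 1, 2, 3, 2, 4, 2, 1]
Each d has probability 1/8, so the pmf of τ is: f(1) = 1/4, f(2) = 3/8, f(3) = 1/8, f(4) = 1/8, f(5) = 1/8
Renewal equation for m(n) = E[N_n]: condition on τ_1 = k (if k <= n, one arrival plus a fresh copy on the remaining n−k steps): m(n) = F(n) + Σ_{k<=n} f(k)·m(n−k), where F(n) = P(τ <= n) and m(0) = 0
m(1) = F(1) = 1/4
m(2) = F(2) + f(1)·m(1) = 5/8 + 1/4·1/4 = 11/16
m(3) = F(3) + f(1)·m(2) + f(2)·m(1) = 3/4 + 1/4·11/16 + 3/8·1/4 = 65/64
m(4) = F(4) + f(1)·m(3) + f(2)·m(2) + f(3)·m(1) = 7/8 + 1/4·65/64 + 3/8·11/16 + 1/8·1/4 = 363/256
E[N_4] = m(4) = 363/256


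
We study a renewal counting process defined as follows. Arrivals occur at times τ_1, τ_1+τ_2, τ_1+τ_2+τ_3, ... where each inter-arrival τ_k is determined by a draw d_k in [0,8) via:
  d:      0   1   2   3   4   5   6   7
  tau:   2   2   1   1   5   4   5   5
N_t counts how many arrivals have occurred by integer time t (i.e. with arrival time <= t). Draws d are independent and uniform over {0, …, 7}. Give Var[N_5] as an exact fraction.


576103/1048576

Inter-arrival values over d=0..7: [2, 2, 1, 1, 5, 4, 5, 5]
Each d has probability 1/8, so the pmf of τ is: f(1) = 1/4, f(2) = 1/4, f(4) = 1/8, f(5) = 3/8
Let p_n(j) = P(N_n = j), with p_0 = [1]. Condition on τ_1: p_n(0) = P(τ > n), and for j >= 1, p_n(j) = Σ_{k<=n} f(k)·p_{n−k}(j−1)
p_1 = [3/4, 1/4]  (j = 0..1)
p_2 = [1/2, 7/16, 1/16]  (j = 0..2)
p_3 = [1/2, 5/16, 11/64, 1/64]  (j = 0..3)
p_4 = [3/8, 3/8, 3/16, 15/256, 1/256]  (j = 0..4)
p_5 = [0, 11/16, 13/64, 23/256, 19/1024, 1/1024]  (j = 0..5)
E[N_5] = Σ j·p_5(j) = 1477/1024;  E[N_5²] = Σ j²·p_5(j) = 2693/1024
Var[N_5] = 2693/1024 − (1477/1024)² = 576103/1048576


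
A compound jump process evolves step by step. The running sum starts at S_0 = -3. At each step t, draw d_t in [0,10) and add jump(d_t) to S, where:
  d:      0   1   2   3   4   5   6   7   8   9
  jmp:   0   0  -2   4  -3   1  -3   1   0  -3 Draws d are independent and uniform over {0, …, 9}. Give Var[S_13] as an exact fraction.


Outcome values over d=0..9: [0, 0, -2, 4, -3, 1, -3, 1, 0, -3]
Σy = -5, Σy² = 49, M = 10
μ = -5/10 = -1/2,  σ² = 49/10 − (-1/2)² = 93/20
Independent increments: Var[S_13] = 13·σ² = 13·(93/20) = 1209/20

1209/20


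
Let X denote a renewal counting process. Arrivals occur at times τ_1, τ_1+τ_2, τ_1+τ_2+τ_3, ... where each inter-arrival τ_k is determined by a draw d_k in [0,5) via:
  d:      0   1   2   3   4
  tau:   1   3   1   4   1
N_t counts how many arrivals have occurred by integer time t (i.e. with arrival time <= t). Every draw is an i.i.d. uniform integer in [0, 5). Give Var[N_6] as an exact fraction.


Inter-arrival values over d=0..4: [1, 3, 1, 4, 1]
Each d has probability 1/5, so the pmf of τ is: f(1) = 3/5, f(3) = 1/5, f(4) = 1/5
Let p_n(j) = P(N_n = j), with p_0 = [1]. Condition on τ_1: p_n(0) = P(τ > n), and for j >= 1, p_n(j) = Σ_{k<=n} f(k)·p_{n−k}(j−1)
p_1 = [2/5, 3/5]  (j = 0..1)
p_2 = [2/5, 6/25, 9/25]  (j = 0..2)
p_3 = [1/5, 11/25, 18/125, 27/125]  (j = 0..3)
p_4 = [0, 2/5, 48/125, 54/625, 81/625]  (j = 0..4)
p_5 = [0, 4/25, 51/125, 189/625, 162/3125, 243/3125]  (j = 0..5)
p_6 = [0, 3/25, 29/125, 216/625, 702/3125, 486/15625, 729/15625]  (j = 0..6)
E[N_6] = Σ j·p_6(j) = 46169/15625;  E[N_6²] = Σ j²·p_6(j) = 159529/15625
Var[N_6] = 159529/15625 − (46169/15625)² = 361064064/244140625

361064064/244140625


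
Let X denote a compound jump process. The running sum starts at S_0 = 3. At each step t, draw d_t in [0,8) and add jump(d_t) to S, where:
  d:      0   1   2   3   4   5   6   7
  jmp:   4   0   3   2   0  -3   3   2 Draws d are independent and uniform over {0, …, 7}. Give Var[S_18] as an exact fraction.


Outcome values over d=0..7: [4, 0, 3, 2, 0, -3, 3, 2]
Σy = 11, Σy² = 51, M = 8
μ = 11/8 = 11/8,  σ² = 51/8 − (11/8)² = 287/64
Independent increments: Var[S_18] = 18·σ² = 18·(287/64) = 2583/32

2583/32


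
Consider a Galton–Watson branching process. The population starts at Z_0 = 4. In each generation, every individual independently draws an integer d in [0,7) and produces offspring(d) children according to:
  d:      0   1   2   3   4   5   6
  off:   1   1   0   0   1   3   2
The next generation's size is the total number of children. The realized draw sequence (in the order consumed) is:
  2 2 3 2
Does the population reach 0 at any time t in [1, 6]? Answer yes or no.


yes

gen 0: Z_0=4, draws=[2, 2, 3, 2], offspring=[0, 0, 0, 0], Z_1=0
gen 1: Z_1=0, draws=[], offspring=[], Z_2=0
gen 2: Z_2=0, draws=[], offspring=[], Z_3=0
gen 3: Z_3=0, draws=[], offspring=[], Z_4=0
gen 4: Z_4=0, draws=[], offspring=[], Z_5=0
gen 5: Z_5=0, draws=[], offspring=[], Z_6=0


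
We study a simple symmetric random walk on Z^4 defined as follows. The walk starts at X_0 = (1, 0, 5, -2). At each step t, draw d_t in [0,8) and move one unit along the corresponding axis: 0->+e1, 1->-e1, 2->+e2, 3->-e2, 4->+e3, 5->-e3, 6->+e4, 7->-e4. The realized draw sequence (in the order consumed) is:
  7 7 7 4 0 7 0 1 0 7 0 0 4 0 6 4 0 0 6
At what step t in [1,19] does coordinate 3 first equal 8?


t=0: X=(1, 0, 5, -2), d=7 → -e4, X_1=(1, 0, 5, -3)
t=1: X=(1, 0, 5, -3), d=7 → -e4, X_2=(1, 0, 5, -4)
t=2: X=(1, 0, 5, -4), d=7 → -e4, X_3=(1, 0, 5, -5)
t=3: X=(1, 0, 5, -5), d=4 → +e3, X_4=(1, 0, 6, -5)
t=4: X=(1, 0, 6, -5), d=0 → +e1, X_5=(2, 0, 6, -5)
t=5: X=(2, 0, 6, -5), d=7 → -e4, X_6=(2, 0, 6, -6)
t=6: X=(2, 0, 6, -6), d=0 → +e1, X_7=(3, 0, 6, -6)
t=7: X=(3, 0, 6, -6), d=1 → -e1, X_8=(2, 0, 6, -6)
t=8: X=(2, 0, 6, -6), d=0 → +e1, X_9=(3, 0, 6, -6)
t=9: X=(3, 0, 6, -6), d=7 → -e4, X_10=(3, 0, 6, -7)
t=10: X=(3, 0, 6, -7), d=0 → +e1, X_11=(4, 0, 6, -7)
t=11: X=(4, 0, 6, -7), d=0 → +e1, X_12=(5, 0, 6, -7)
t=12: X=(5, 0, 6, -7), d=4 → +e3, X_13=(5, 0, 7, -7)
t=13: X=(5, 0, 7, -7), d=0 → +e1, X_14=(6, 0, 7, -7)
t=14: X=(6, 0, 7, -7), d=6 → +e4, X_15=(6, 0, 7, -6)
t=15: X=(6, 0, 7, -6), d=4 → +e3, X_16=(6, 0, 8, -6)
t=16: X=(6, 0, 8, -6), d=0 → +e1, X_17=(7, 0, 8, -6)
t=17: X=(7, 0, 8, -6), d=0 → +e1, X_18=(8, 0, 8, -6)
t=18: X=(8, 0, 8, -6), d=6 → +e4, X_19=(8, 0, 8, -5)

16


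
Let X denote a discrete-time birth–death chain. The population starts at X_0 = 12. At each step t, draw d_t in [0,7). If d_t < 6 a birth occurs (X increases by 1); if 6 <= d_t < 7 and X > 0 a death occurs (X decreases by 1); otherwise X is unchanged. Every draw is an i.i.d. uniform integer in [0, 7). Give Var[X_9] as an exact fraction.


216/49

X can drop by at most 1 per step and X_0 = 12 > T = 9, so X_t >= 12 − t >= 3 > 0 for every t <= 9: the floor at 0 (the 'and X > 0' condition) never binds. Hence X_9 = X_0 + Σ_{t<9} Y_t with i.i.d. increments Y_t = y(d_t) ∈ {+1, −1, 0}.
Outcome values over d=0..6: [1, 1, 1, 1, 1, 1, -1]
Σy = 5, Σy² = 7, M = 7
μ = 5/7 = 5/7,  σ² = 7/7 − (5/7)² = 24/49
Independent increments: Var[X_9] = 9·σ² = 9·(24/49) = 216/49


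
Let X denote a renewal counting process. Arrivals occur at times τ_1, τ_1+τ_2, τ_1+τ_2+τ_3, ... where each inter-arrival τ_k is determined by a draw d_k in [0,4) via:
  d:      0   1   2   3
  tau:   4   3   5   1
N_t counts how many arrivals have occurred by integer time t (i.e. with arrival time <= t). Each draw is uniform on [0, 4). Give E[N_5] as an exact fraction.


Inter-arrival values over d=0..3: [4, 3, 5, 1]
Each d has probability 1/4, so the pmf of τ is: f(1) = 1/4, f(3) = 1/4, f(4) = 1/4, f(5) = 1/4
Renewal equation for m(n) = E[N_n]: condition on τ_1 = k (if k <= n, one arrival plus a fresh copy on the remaining n−k steps): m(n) = F(n) + Σ_{k<=n} f(k)·m(n−k), where F(n) = P(τ <= n) and m(0) = 0
m(1) = F(1) = 1/4
m(2) = F(2) + f(1)·m(1) = 1/4 + 1/4·1/4 = 5/16
m(3) = F(3) + f(1)·m(2) = 1/2 + 1/4·5/16 = 37/64
m(4) = F(4) + f(1)·m(3) + f(3)·m(1) = 3/4 + 1/4·37/64 + 1/4·1/4 = 245/256
m(5) = F(5) + f(1)·m(4) + f(3)·m(2) + f(4)·m(1) = 1 + 1/4·245/256 + 1/4·5/16 + 1/4·1/4 = 1413/1024
E[N_5] = m(5) = 1413/1024

1413/1024


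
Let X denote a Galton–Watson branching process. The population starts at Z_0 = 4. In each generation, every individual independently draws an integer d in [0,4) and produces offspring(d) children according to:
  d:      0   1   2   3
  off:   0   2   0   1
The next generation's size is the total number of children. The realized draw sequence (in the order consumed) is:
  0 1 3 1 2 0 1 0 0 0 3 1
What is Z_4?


2

gen 0: Z_0=4, draws=[0, 1, 3, 1], offspring=[0, 2, 1, 2], Z_1=5
gen 1: Z_1=5, draws=[2, 0, 1, 0, 0], offspring=[0, 0, 2, 0, 0], Z_2=2
gen 2: Z_2=2, draws=[0, 3], offspring=[0, 1], Z_3=1
gen 3: Z_3=1, draws=[1], offspring=[2], Z_4=2


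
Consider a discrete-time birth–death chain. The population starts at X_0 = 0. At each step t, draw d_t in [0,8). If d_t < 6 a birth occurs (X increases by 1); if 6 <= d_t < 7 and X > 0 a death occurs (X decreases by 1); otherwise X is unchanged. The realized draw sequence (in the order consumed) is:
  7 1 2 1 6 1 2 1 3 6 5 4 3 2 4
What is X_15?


10

t=0: X=0, d=7 → hold, X_1=0
t=1: X=0, d=1 → birth, X_2=1
t=2: X=1, d=2 → birth, X_3=2
t=3: X=2, d=1 → birth, X_4=3
t=4: X=3, d=6 → death, X_5=2
t=5: X=2, d=1 → birth, X_6=3
t=6: X=3, d=2 → birth, X_7=4
t=7: X=4, d=1 → birth, X_8=5
t=8: X=5, d=3 → birth, X_9=6
t=9: X=6, d=6 → death, X_10=5
t=10: X=5, d=5 → birth, X_11=6
t=11: X=6, d=4 → birth, X_12=7
t=12: X=7, d=3 → birth, X_13=8
t=13: X=8, d=2 → birth, X_14=9
t=14: X=9, d=4 → birth, X_15=10


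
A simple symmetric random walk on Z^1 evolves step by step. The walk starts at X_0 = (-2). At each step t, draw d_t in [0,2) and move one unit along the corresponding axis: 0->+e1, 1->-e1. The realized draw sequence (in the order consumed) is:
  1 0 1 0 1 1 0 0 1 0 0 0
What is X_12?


(0)

t=0: X=(-2), d=1 → -e1, X_1=(-3)
t=1: X=(-3), d=0 → +e1, X_2=(-2)
t=2: X=(-2), d=1 → -e1, X_3=(-3)
t=3: X=(-3), d=0 → +e1, X_4=(-2)
t=4: X=(-2), d=1 → -e1, X_5=(-3)
t=5: X=(-3), d=1 → -e1, X_6=(-4)
t=6: X=(-4), d=0 → +e1, X_7=(-3)
t=7: X=(-3), d=0 → +e1, X_8=(-2)
t=8: X=(-2), d=1 → -e1, X_9=(-3)
t=9: X=(-3), d=0 → +e1, X_10=(-2)
t=10: X=(-2), d=0 → +e1, X_11=(-1)
t=11: X=(-1), d=0 → +e1, X_12=(0)


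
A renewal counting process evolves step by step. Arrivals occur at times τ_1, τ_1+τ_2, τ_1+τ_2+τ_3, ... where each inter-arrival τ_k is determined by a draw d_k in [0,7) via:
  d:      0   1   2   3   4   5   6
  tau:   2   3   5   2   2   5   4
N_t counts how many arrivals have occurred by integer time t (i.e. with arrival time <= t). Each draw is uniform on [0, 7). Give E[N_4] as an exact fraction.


44/49

Inter-arrival values over d=0..6: [2, 3, 5, 2, 2, 5, 4]
Each d has probability 1/7, so the pmf of τ is: f(2) = 3/7, f(3) = 1/7, f(4) = 1/7, f(5) = 2/7
Renewal equation for m(n) = E[N_n]: condition on τ_1 = k (if k <= n, one arrival plus a fresh copy on the remaining n−k steps): m(n) = F(n) + Σ_{k<=n} f(k)·m(n−k), where F(n) = P(τ <= n) and m(0) = 0
m(1) = F(1) = 0
m(2) = F(2) = 3/7
m(3) = F(3) = 4/7
m(4) = F(4) + f(2)·m(2) = 5/7 + 3/7·3/7 = 44/49
E[N_4] = m(4) = 44/49


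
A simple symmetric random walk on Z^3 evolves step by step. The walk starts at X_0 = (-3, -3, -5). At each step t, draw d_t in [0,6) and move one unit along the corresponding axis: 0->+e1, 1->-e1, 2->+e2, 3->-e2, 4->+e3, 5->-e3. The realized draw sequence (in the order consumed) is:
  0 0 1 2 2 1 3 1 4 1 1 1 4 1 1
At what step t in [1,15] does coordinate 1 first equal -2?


t=0: X=(-3, -3, -5), d=0 → +e1, X_1=(-2, -3, -5)
t=1: X=(-2, -3, -5), d=0 → +e1, X_2=(-1, -3, -5)
t=2: X=(-1, -3, -5), d=1 → -e1, X_3=(-2, -3, -5)
t=3: X=(-2, -3, -5), d=2 → +e2, X_4=(-2, -2, -5)
t=4: X=(-2, -2, -5), d=2 → +e2, X_5=(-2, -1, -5)
t=5: X=(-2, -1, -5), d=1 → -e1, X_6=(-3, -1, -5)
t=6: X=(-3, -1, -5), d=3 → -e2, X_7=(-3, -2, -5)
t=7: X=(-3, -2, -5), d=1 → -e1, X_8=(-4, -2, -5)
t=8: X=(-4, -2, -5), d=4 → +e3, X_9=(-4, -2, -4)
t=9: X=(-4, -2, -4), d=1 → -e1, X_10=(-5, -2, -4)
t=10: X=(-5, -2, -4), d=1 → -e1, X_11=(-6, -2, -4)
t=11: X=(-6, -2, -4), d=1 → -e1, X_12=(-7, -2, -4)
t=12: X=(-7, -2, -4), d=4 → +e3, X_13=(-7, -2, -3)
t=13: X=(-7, -2, -3), d=1 → -e1, X_14=(-8, -2, -3)
t=14: X=(-8, -2, -3), d=1 → -e1, X_15=(-9, -2, -3)

1


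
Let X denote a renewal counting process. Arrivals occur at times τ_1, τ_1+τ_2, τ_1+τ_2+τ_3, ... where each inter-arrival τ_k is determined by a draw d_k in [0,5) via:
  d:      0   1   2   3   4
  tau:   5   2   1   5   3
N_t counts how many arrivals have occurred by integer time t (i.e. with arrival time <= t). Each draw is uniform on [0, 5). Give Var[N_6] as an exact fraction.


145730914/244140625

Inter-arrival values over d=0..4: [5, 2, 1, 5, 3]
Each d has probability 1/5, so the pmf of τ is: f(1) = 1/5, f(2) = 1/5, f(3) = 1/5, f(5) = 2/5
Let p_n(j) = P(N_n = j), with p_0 = [1]. Condition on τ_1: p_n(0) = P(τ > n), and for j >= 1, p_n(j) = Σ_{k<=n} f(k)·p_{n−k}(j−1)
p_1 = [4/5, 1/5]  (j = 0..1)
p_2 = [3/5, 9/25, 1/25]  (j = 0..2)
p_3 = [2/5, 12/25, 14/125, 1/125]  (j = 0..3)
p_4 = [2/5, 9/25, 26/125, 19/625, 1/625]  (j = 0..4)
p_5 = [0, 17/25, 6/25, 9/125, 24/3125, 1/3125]  (j = 0..5)
p_6 = [0, 12/25, 48/125, 14/125, 69/3125, 29/15625, 1/15625]  (j = 0..6)
E[N_6] = Σ j·p_6(j) = 26281/15625;  E[N_6²] = Σ j²·p_6(j) = 53531/15625
Var[N_6] = 53531/15625 − (26281/15625)² = 145730914/244140625


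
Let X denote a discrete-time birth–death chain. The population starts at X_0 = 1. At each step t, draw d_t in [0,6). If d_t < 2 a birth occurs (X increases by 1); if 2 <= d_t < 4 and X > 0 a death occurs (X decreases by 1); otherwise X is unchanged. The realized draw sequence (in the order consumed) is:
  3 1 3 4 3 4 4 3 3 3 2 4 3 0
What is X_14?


t=0: X=1, d=3 → death, X_1=0
t=1: X=0, d=1 → birth, X_2=1
t=2: X=1, d=3 → death, X_3=0
t=3: X=0, d=4 → hold, X_4=0
t=4: X=0, d=3 → hold, X_5=0
t=5: X=0, d=4 → hold, X_6=0
t=6: X=0, d=4 → hold, X_7=0
t=7: X=0, d=3 → hold, X_8=0
t=8: X=0, d=3 → hold, X_9=0
t=9: X=0, d=3 → hold, X_10=0
t=10: X=0, d=2 → hold, X_11=0
t=11: X=0, d=4 → hold, X_12=0
t=12: X=0, d=3 → hold, X_13=0
t=13: X=0, d=0 → birth, X_14=1

1


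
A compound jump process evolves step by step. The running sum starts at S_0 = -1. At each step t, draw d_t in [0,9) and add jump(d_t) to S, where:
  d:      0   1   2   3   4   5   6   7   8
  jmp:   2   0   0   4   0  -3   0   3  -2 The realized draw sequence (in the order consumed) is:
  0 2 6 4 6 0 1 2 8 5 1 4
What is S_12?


t=0: S=-1, d=0, jump=2, S_1=1
t=1: S=1, d=2, jump=0, S_2=1
t=2: S=1, d=6, jump=0, S_3=1
t=3: S=1, d=4, jump=0, S_4=1
t=4: S=1, d=6, jump=0, S_5=1
t=5: S=1, d=0, jump=2, S_6=3
t=6: S=3, d=1, jump=0, S_7=3
t=7: S=3, d=2, jump=0, S_8=3
t=8: S=3, d=8, jump=-2, S_9=1
t=9: S=1, d=5, jump=-3, S_10=-2
t=10: S=-2, d=1, jump=0, S_11=-2
t=11: S=-2, d=4, jump=0, S_12=-2

-2


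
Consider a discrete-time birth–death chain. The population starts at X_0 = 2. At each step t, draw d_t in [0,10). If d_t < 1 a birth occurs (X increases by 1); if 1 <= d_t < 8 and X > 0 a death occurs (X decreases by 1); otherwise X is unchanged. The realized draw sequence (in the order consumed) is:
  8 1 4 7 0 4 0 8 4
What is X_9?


0

t=0: X=2, d=8 → hold, X_1=2
t=1: X=2, d=1 → death, X_2=1
t=2: X=1, d=4 → death, X_3=0
t=3: X=0, d=7 → hold, X_4=0
t=4: X=0, d=0 → birth, X_5=1
t=5: X=1, d=4 → death, X_6=0
t=6: X=0, d=0 → birth, X_7=1
t=7: X=1, d=8 → hold, X_8=1
t=8: X=1, d=4 → death, X_9=0


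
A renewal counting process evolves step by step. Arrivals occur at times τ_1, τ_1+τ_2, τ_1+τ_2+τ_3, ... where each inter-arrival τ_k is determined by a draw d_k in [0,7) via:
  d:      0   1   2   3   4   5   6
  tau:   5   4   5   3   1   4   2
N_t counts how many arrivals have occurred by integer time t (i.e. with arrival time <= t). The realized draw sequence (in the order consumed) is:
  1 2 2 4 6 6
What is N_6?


1

draw d_1=1: τ_1=4, arrival time A_1=4
draw d_2=2: τ_2=5, arrival time A_2=9
draw d_3=2: τ_3=5, arrival time A_3=14
draw d_4=4: τ_4=1, arrival time A_4=15
draw d_5=6: τ_5=2, arrival time A_5=17
draw d_6=6: τ_6=2, arrival time A_6=19
N_t over t=0..6: 0:0 1:0 2:0 3:0 4:1 5:1 6:1


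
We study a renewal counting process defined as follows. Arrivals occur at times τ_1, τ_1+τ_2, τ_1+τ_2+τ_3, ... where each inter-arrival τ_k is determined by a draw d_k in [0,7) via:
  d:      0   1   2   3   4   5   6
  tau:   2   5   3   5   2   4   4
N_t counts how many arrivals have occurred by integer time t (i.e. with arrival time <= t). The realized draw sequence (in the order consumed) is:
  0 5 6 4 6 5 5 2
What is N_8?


2

draw d_1=0: τ_1=2, arrival time A_1=2
draw d_2=5: τ_2=4, arrival time A_2=6
draw d_3=6: τ_3=4, arrival time A_3=10
draw d_4=4: τ_4=2, arrival time A_4=12
draw d_5=6: τ_5=4, arrival time A_5=16
draw d_6=5: τ_6=4, arrival time A_6=20
draw d_7=5: τ_7=4, arrival time A_7=24
draw d_8=2: τ_8=3, arrival time A_8=27
N_t over t=0..8: 0:0 1:0 2:1 3:1 4:1 5:1 6:2 7:2 8:2


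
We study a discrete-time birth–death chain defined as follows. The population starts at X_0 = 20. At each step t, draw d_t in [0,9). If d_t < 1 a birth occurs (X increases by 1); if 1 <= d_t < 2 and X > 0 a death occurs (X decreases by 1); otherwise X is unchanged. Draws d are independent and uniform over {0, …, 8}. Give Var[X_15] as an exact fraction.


10/3

X can drop by at most 1 per step and X_0 = 20 > T = 15, so X_t >= 20 − t >= 5 > 0 for every t <= 15: the floor at 0 (the 'and X > 0' condition) never binds. Hence X_15 = X_0 + Σ_{t<15} Y_t with i.i.d. increments Y_t = y(d_t) ∈ {+1, −1, 0}.
Outcome values over d=0..8: [1, -1, 0, 0, 0, 0, 0, 0, 0]
Σy = 0, Σy² = 2, M = 9
μ = 0/9 = 0,  σ² = 2/9 − (0)² = 2/9
Independent increments: Var[X_15] = 15·σ² = 15·(2/9) = 10/3


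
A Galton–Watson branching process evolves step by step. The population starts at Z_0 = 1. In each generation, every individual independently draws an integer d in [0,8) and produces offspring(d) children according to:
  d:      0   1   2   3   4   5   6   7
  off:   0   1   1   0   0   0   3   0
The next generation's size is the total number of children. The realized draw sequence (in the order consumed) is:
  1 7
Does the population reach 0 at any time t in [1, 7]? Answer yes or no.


yes

gen 0: Z_0=1, draws=[1], offspring=[1], Z_1=1
gen 1: Z_1=1, draws=[7], offspring=[0], Z_2=0
gen 2: Z_2=0, draws=[], offspring=[], Z_3=0
gen 3: Z_3=0, draws=[], offspring=[], Z_4=0
gen 4: Z_4=0, draws=[], offspring=[], Z_5=0
gen 5: Z_5=0, draws=[], offspring=[], Z_6=0
gen 6: Z_6=0, draws=[], offspring=[], Z_7=0


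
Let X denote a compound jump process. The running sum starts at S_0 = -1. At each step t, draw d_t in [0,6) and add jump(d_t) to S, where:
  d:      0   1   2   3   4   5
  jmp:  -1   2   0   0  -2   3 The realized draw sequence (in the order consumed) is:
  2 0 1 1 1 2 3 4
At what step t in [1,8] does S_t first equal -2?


2

t=0: S=-1, d=2, jump=0, S_1=-1
t=1: S=-1, d=0, jump=-1, S_2=-2
t=2: S=-2, d=1, jump=2, S_3=0
t=3: S=0, d=1, jump=2, S_4=2
t=4: S=2, d=1, jump=2, S_5=4
t=5: S=4, d=2, jump=0, S_6=4
t=6: S=4, d=3, jump=0, S_7=4
t=7: S=4, d=4, jump=-2, S_8=2


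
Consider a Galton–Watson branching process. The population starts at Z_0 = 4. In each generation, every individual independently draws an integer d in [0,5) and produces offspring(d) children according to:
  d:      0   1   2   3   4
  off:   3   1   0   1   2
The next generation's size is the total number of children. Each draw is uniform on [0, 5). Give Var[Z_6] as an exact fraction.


Outcome values over d=0..4: [3, 1, 0, 1, 2]
Σy = 7, Σy² = 15, M = 5
μ = 7/5 = 7/5,  σ² = 15/5 − (7/5)² = 26/25
V_0 = 0, E_0 = 4
V_1 = 26/25·E_0 + (7/5)²·V_0 = 104/25;  E_1 = 28/5
V_2 = 26/25·E_1 + (7/5)²·V_1 = 8736/625;  E_2 = 196/25
V_3 = 26/25·E_2 + (7/5)²·V_2 = 555464/15625;  E_3 = 1372/125
V_4 = 26/25·E_3 + (7/5)²·V_3 = 31676736/390625;  E_4 = 9604/625
V_5 = 26/25·E_4 + (7/5)²·V_4 = 1708225064/9765625;  E_5 = 67228/3125
V_6 = 26/25·E_5 + (7/5)²·V_5 = 89165303136/244140625;  E_6 = 470596/15625

89165303136/244140625


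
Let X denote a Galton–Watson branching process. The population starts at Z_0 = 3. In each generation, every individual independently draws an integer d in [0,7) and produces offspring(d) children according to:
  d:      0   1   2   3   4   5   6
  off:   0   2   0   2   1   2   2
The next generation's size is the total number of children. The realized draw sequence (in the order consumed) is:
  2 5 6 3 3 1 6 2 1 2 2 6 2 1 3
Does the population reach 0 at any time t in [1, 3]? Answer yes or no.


gen 0: Z_0=3, draws=[2, 5, 6], offspring=[0, 2, 2], Z_1=4
gen 1: Z_1=4, draws=[3, 3, 1, 6], offspring=[2, 2, 2, 2], Z_2=8
gen 2: Z_2=8, draws=[2, 1, 2, 2, 6, 2, 1, 3], offspring=[0, 2, 0, 0, 2, 0, 2, 2], Z_3=8

no


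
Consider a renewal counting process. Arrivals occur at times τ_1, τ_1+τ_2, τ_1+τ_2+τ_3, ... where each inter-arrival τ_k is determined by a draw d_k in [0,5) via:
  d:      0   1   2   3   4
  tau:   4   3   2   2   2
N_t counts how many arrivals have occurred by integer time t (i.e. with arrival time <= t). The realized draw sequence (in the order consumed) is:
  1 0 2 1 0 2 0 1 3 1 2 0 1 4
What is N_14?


4

draw d_1=1: τ_1=3, arrival time A_1=3
draw d_2=0: τ_2=4, arrival time A_2=7
draw d_3=2: τ_3=2, arrival time A_3=9
draw d_4=1: τ_4=3, arrival time A_4=12
draw d_5=0: τ_5=4, arrival time A_5=16
draw d_6=2: τ_6=2, arrival time A_6=18
draw d_7=0: τ_7=4, arrival time A_7=22
draw d_8=1: τ_8=3, arrival time A_8=25
draw d_9=3: τ_9=2, arrival time A_9=27
draw d_10=1: τ_10=3, arrival time A_10=30
draw d_11=2: τ_11=2, arrival time A_11=32
draw d_12=0: τ_12=4, arrival time A_12=36
draw d_13=1: τ_13=3, arrival time A_13=39
draw d_14=4: τ_14=2, arrival time A_14=41
N_t over t=0..14: 0:0 1:0 2:0 3:1 4:1 5:1 6:1 7:2 8:2 9:3 10:3 11:3 12:4 13:4 14:4


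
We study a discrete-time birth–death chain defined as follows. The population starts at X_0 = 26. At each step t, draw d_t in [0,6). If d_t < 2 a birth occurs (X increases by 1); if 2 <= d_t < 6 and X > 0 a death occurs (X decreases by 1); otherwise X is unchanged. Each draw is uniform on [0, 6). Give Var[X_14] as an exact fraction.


112/9

X can drop by at most 1 per step and X_0 = 26 > T = 14, so X_t >= 26 − t >= 12 > 0 for every t <= 14: the floor at 0 (the 'and X > 0' condition) never binds. Hence X_14 = X_0 + Σ_{t<14} Y_t with i.i.d. increments Y_t = y(d_t) ∈ {+1, −1, 0}.
Outcome values over d=0..5: [1, 1, -1, -1, -1, -1]
Σy = -2, Σy² = 6, M = 6
μ = -2/6 = -1/3,  σ² = 6/6 − (-1/3)² = 8/9
Independent increments: Var[X_14] = 14·σ² = 14·(8/9) = 112/9


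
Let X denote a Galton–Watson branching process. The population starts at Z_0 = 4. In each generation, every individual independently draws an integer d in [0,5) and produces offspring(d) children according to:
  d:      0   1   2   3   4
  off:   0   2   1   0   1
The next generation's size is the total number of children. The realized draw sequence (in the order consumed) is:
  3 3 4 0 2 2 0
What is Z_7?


gen 0: Z_0=4, draws=[3, 3, 4, 0], offspring=[0, 0, 1, 0], Z_1=1
gen 1: Z_1=1, draws=[2], offspring=[1], Z_2=1
gen 2: Z_2=1, draws=[2], offspring=[1], Z_3=1
gen 3: Z_3=1, draws=[0], offspring=[0], Z_4=0
gen 4: Z_4=0, draws=[], offspring=[], Z_5=0
gen 5: Z_5=0, draws=[], offspring=[], Z_6=0
gen 6: Z_6=0, draws=[], offspring=[], Z_7=0

0


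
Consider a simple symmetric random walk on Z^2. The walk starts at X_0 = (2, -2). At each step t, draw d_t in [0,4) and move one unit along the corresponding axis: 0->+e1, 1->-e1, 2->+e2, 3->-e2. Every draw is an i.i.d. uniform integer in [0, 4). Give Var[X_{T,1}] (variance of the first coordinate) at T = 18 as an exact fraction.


Outcome values over d=0..3: [1, -1, 0, 0]
Σy = 0, Σy² = 2, M = 4
μ = 0/4 = 0,  σ² = 2/4 − (0)² = 1/2
Independent increments: Var[X_18] = 18·σ² = 18·(1/2) = 9

9


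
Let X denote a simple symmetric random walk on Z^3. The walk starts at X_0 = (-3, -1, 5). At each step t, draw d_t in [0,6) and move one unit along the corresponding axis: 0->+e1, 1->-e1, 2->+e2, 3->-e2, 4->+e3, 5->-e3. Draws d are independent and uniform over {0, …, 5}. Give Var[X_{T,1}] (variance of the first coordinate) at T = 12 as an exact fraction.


Outcome values over d=0..5: [1, -1, 0, 0, 0, 0]
Σy = 0, Σy² = 2, M = 6
μ = 0/6 = 0,  σ² = 2/6 − (0)² = 1/3
Independent increments: Var[X_12] = 12·σ² = 12·(1/3) = 4

4


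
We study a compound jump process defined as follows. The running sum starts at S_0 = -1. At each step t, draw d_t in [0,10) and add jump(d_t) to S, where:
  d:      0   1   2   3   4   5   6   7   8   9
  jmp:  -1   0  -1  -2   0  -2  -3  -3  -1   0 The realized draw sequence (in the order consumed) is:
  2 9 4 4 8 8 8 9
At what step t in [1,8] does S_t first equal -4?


t=0: S=-1, d=2, jump=-1, S_1=-2
t=1: S=-2, d=9, jump=0, S_2=-2
t=2: S=-2, d=4, jump=0, S_3=-2
t=3: S=-2, d=4, jump=0, S_4=-2
t=4: S=-2, d=8, jump=-1, S_5=-3
t=5: S=-3, d=8, jump=-1, S_6=-4
t=6: S=-4, d=8, jump=-1, S_7=-5
t=7: S=-5, d=9, jump=0, S_8=-5

6


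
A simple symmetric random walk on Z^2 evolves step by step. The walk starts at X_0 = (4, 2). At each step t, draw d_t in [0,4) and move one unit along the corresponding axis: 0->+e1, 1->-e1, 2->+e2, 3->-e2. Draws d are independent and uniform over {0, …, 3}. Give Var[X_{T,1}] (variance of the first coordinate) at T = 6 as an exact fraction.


3

Outcome values over d=0..3: [1, -1, 0, 0]
Σy = 0, Σy² = 2, M = 4
μ = 0/4 = 0,  σ² = 2/4 − (0)² = 1/2
Independent increments: Var[X_6] = 6·σ² = 6·(1/2) = 3
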